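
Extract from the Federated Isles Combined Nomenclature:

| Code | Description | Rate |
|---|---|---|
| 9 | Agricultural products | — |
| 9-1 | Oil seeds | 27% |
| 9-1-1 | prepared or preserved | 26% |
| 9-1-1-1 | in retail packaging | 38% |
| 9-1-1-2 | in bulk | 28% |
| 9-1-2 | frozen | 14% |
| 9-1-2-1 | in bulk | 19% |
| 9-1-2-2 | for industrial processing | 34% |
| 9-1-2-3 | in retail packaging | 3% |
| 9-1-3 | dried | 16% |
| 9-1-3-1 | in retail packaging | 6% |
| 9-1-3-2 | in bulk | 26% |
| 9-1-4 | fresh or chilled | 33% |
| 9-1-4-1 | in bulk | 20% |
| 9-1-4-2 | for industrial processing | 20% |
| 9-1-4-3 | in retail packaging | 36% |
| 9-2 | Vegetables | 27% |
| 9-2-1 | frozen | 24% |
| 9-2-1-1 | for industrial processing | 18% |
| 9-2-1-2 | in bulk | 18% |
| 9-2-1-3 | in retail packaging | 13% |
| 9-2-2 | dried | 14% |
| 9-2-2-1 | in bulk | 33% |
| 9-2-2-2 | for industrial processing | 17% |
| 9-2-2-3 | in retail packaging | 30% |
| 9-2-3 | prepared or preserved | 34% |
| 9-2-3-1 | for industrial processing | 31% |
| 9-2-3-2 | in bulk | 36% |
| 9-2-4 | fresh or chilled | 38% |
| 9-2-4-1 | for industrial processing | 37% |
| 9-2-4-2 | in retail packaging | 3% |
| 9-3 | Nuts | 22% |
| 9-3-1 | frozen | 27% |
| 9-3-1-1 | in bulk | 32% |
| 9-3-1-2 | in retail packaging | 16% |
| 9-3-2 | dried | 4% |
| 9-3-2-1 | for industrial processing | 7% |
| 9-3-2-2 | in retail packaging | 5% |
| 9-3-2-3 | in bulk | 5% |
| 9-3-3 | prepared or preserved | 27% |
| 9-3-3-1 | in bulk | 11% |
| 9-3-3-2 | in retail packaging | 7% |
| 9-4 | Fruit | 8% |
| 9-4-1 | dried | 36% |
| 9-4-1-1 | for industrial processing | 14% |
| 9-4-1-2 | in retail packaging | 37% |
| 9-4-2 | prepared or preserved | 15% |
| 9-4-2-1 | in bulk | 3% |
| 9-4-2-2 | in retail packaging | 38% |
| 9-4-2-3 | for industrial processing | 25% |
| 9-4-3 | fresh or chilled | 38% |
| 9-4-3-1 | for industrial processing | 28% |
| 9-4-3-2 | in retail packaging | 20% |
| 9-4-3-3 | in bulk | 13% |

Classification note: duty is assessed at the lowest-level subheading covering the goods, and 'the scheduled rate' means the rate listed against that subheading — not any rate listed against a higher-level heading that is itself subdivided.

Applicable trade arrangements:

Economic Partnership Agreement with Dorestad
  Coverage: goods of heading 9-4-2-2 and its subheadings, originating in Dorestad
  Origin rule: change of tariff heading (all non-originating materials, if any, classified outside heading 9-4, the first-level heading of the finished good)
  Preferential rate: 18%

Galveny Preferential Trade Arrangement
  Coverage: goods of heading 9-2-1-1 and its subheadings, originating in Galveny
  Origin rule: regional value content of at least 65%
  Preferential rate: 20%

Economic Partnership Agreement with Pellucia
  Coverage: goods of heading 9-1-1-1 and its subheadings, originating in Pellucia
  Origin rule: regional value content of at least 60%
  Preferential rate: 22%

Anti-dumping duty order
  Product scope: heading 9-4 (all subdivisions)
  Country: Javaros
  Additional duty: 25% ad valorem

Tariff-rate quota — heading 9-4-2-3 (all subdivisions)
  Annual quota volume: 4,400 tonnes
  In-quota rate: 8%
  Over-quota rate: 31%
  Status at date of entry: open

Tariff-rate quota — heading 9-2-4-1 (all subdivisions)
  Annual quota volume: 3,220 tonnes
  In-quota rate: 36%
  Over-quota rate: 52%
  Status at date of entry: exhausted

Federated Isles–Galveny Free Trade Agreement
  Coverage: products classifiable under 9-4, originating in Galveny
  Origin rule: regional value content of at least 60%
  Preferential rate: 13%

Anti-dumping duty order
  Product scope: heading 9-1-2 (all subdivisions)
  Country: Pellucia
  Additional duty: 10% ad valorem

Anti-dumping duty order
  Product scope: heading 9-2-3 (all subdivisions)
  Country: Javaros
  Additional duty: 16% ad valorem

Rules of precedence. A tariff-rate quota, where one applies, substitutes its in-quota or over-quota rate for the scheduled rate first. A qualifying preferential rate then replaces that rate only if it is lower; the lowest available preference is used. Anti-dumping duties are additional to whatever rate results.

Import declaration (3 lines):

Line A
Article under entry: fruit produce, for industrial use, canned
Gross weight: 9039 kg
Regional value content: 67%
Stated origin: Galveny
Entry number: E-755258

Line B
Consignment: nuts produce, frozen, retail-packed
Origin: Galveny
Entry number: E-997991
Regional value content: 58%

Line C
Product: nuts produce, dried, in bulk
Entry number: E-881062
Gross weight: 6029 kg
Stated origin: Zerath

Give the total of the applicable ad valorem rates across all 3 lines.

Line A: fruit → 9-4; canned → 9-4-2; for industrial use → 9-4-2-3. Scheduled 25%. quota on 9-4-2-3 open → in-quota 8%; Galveny agreement on 9-2-1-1: 9-4-2-3 not covered; Galveny agreement on 9-4: RVC ≥ 60% → 13% available; preference 13% not lower than 8% → no reduction. → 8%.
Line B: nuts → 9-3; frozen → 9-3-1; retail-packed → 9-3-1-2. Scheduled 16%. Galveny agreement on 9-2-1-1: 9-3-1-2 not covered; Galveny agreement on 9-4: 9-3-1-2 not covered. → 16%.
Line C: nuts → 9-3; dried → 9-3-2; in bulk → 9-3-2-3. Scheduled 5%. No special measure applies. → 5%.
Sum: 8% + 16% + 5% = 29%.

29%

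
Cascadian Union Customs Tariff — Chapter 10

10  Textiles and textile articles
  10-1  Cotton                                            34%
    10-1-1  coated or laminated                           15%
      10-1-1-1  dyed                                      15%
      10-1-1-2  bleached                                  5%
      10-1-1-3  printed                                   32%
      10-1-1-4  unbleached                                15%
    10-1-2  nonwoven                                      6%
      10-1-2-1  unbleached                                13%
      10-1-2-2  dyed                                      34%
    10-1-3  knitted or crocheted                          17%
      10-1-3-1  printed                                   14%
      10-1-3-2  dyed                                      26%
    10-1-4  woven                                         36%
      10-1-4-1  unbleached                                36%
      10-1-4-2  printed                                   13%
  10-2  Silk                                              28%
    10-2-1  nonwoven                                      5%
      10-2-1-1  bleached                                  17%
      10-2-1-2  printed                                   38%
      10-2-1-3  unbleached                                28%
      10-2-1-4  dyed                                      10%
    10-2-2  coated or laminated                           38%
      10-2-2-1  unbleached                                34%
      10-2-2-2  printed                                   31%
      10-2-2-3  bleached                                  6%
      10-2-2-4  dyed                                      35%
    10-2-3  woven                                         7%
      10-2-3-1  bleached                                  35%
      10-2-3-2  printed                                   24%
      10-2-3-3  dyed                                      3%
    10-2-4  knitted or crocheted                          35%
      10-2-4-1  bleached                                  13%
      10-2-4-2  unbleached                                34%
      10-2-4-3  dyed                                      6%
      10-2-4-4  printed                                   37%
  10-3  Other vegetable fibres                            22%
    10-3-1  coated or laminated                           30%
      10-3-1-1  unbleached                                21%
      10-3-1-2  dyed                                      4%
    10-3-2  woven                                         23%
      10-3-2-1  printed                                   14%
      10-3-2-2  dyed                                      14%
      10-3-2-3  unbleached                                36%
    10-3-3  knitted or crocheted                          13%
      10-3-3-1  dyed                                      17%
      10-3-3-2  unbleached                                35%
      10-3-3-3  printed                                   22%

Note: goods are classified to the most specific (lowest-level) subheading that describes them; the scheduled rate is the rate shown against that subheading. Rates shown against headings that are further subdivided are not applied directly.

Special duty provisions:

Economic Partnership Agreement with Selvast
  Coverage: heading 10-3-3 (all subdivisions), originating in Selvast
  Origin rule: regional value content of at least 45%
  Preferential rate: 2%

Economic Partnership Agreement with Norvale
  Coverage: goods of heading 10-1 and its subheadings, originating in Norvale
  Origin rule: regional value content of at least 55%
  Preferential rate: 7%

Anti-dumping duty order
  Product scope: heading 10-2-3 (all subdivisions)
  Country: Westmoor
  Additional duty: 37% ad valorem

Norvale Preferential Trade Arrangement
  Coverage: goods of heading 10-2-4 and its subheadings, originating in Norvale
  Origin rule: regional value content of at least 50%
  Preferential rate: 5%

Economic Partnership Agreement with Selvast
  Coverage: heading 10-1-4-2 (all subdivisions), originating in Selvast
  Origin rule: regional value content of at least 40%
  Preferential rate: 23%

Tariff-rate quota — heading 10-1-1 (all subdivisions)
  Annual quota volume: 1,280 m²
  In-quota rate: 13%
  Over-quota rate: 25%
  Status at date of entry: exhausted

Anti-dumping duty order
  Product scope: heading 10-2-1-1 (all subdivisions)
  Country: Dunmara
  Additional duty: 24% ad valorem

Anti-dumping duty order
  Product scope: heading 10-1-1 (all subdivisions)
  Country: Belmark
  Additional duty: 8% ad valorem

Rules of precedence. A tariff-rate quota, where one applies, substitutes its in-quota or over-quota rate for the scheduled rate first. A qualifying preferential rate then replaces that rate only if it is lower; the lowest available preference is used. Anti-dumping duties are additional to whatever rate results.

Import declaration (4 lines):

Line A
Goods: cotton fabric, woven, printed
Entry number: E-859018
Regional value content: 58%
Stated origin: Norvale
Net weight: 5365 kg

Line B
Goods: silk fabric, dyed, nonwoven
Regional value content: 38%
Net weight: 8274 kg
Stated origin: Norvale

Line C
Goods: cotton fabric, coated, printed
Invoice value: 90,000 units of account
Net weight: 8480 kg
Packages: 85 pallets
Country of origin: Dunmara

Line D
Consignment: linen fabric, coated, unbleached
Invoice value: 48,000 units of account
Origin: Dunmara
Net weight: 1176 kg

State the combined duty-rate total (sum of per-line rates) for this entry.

63%

Line A: cotton → 10-1; woven → 10-1-4; printed → 10-1-4-2. Scheduled 13%. Norvale agreement on 10-1: RVC ≥ 55% → 7% available; Norvale agreement on 10-2-4: 10-1-4-2 not covered; preferential 7%. → 7%.
Line B: silk → 10-2; nonwoven → 10-2-1; dyed → 10-2-1-4. Scheduled 10%. Norvale agreement on 10-1: 10-2-1-4 not covered; Norvale agreement on 10-2-4: 10-2-1-4 not covered. → 10%.
Line C: cotton → 10-1; coated → 10-1-1; printed → 10-1-1-3. Scheduled 32%. quota on 10-1-1 exhausted → over-quota 25%. → 25%.
Line D: linen → 10-3; coated → 10-3-1; unbleached → 10-3-1-1. Scheduled 21%. No special measure applies. → 21%.
Sum: 7% + 10% + 25% + 21% = 63%.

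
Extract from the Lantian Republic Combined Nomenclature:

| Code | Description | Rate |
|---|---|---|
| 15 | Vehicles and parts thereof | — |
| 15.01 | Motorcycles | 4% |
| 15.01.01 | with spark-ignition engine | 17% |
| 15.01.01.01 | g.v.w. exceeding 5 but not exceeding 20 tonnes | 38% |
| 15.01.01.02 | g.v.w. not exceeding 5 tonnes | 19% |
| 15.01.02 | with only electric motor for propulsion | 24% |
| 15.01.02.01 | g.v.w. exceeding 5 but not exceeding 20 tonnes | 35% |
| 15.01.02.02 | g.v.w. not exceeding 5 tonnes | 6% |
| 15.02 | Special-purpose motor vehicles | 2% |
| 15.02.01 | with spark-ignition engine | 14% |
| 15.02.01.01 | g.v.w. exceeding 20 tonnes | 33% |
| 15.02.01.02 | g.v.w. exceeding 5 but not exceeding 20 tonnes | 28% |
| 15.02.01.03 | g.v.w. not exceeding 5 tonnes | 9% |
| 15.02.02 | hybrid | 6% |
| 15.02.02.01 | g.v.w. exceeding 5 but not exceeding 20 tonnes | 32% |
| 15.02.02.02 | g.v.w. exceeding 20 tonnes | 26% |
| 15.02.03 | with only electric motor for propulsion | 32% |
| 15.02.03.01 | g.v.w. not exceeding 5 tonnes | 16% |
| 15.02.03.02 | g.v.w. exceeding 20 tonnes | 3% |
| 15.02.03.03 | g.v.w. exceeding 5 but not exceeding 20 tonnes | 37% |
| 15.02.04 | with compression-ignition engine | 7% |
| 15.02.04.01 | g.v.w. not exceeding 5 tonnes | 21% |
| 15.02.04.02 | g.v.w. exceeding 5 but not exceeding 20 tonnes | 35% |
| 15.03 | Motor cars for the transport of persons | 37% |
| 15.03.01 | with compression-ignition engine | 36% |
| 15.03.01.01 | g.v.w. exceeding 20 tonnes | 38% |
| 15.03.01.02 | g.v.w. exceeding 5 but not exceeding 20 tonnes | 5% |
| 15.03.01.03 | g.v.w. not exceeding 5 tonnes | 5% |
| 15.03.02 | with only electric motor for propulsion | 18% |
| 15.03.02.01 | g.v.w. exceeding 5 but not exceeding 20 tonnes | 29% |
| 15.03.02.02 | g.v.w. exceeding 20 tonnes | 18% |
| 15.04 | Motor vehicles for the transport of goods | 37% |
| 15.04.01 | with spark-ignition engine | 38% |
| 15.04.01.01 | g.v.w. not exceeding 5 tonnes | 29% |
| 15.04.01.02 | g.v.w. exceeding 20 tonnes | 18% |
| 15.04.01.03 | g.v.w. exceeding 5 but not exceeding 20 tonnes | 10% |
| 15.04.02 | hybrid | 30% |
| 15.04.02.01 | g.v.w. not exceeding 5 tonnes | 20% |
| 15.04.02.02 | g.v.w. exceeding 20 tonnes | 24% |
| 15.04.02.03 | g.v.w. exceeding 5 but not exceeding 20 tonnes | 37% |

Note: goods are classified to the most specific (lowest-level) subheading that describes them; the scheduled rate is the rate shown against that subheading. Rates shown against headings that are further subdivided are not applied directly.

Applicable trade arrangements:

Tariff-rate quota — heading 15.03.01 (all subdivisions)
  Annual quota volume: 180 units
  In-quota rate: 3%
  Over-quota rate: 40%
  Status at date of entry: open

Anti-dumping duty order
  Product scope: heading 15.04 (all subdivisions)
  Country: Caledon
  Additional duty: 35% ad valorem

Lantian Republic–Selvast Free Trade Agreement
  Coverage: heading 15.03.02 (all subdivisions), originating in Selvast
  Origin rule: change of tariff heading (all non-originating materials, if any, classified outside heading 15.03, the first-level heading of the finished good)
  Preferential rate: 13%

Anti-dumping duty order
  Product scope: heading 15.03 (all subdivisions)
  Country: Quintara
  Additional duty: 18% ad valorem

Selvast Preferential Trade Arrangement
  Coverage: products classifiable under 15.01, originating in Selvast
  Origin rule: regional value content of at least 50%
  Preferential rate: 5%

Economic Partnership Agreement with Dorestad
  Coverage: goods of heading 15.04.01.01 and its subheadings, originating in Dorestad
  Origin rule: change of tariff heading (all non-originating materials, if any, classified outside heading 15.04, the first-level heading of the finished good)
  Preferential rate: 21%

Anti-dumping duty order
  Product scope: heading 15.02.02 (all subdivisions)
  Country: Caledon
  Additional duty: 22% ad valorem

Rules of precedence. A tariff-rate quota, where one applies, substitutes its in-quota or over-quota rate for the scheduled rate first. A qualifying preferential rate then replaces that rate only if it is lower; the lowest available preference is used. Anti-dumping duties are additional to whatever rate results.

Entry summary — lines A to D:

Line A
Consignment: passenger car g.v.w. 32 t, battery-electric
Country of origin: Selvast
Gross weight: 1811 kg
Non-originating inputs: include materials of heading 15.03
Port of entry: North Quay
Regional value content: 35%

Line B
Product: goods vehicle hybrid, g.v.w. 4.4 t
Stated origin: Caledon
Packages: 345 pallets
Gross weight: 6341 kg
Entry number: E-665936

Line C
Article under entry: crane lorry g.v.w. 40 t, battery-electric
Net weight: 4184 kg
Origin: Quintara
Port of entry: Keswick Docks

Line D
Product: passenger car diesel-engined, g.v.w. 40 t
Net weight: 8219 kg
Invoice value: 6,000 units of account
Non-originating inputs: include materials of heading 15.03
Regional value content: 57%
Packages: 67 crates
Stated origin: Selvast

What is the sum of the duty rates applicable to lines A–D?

Line A: passenger car → 15.03; battery-electric → 15.03.02; g.v.w. 32 t → 15.03.02.02. Scheduled 18%. Selvast agreement on 15.03.02: CTH not met; Selvast agreement on 15.01: 15.03.02.02 not covered. → 18%.
Line B: goods vehicle → 15.04; hybrid → 15.04.02; g.v.w. 4.4 t → 15.04.02.01. Scheduled 20%. anti-dumping (Caledon, 15.04): +35%; total 20% + 35% = 55%. → 55%.
Line C: crane lorry → 15.02; battery-electric → 15.02.03; g.v.w. 40 t → 15.02.03.02. Scheduled 3%. No special measure applies. → 3%.
Line D: passenger car → 15.03; diesel-engined → 15.03.01; g.v.w. 40 t → 15.03.01.01. Scheduled 38%. quota on 15.03.01 open → in-quota 3%; Selvast agreement on 15.03.02: 15.03.01.01 not covered; Selvast agreement on 15.01: 15.03.01.01 not covered. → 3%.
Sum: 18% + 55% + 3% + 3% = 79%.

79%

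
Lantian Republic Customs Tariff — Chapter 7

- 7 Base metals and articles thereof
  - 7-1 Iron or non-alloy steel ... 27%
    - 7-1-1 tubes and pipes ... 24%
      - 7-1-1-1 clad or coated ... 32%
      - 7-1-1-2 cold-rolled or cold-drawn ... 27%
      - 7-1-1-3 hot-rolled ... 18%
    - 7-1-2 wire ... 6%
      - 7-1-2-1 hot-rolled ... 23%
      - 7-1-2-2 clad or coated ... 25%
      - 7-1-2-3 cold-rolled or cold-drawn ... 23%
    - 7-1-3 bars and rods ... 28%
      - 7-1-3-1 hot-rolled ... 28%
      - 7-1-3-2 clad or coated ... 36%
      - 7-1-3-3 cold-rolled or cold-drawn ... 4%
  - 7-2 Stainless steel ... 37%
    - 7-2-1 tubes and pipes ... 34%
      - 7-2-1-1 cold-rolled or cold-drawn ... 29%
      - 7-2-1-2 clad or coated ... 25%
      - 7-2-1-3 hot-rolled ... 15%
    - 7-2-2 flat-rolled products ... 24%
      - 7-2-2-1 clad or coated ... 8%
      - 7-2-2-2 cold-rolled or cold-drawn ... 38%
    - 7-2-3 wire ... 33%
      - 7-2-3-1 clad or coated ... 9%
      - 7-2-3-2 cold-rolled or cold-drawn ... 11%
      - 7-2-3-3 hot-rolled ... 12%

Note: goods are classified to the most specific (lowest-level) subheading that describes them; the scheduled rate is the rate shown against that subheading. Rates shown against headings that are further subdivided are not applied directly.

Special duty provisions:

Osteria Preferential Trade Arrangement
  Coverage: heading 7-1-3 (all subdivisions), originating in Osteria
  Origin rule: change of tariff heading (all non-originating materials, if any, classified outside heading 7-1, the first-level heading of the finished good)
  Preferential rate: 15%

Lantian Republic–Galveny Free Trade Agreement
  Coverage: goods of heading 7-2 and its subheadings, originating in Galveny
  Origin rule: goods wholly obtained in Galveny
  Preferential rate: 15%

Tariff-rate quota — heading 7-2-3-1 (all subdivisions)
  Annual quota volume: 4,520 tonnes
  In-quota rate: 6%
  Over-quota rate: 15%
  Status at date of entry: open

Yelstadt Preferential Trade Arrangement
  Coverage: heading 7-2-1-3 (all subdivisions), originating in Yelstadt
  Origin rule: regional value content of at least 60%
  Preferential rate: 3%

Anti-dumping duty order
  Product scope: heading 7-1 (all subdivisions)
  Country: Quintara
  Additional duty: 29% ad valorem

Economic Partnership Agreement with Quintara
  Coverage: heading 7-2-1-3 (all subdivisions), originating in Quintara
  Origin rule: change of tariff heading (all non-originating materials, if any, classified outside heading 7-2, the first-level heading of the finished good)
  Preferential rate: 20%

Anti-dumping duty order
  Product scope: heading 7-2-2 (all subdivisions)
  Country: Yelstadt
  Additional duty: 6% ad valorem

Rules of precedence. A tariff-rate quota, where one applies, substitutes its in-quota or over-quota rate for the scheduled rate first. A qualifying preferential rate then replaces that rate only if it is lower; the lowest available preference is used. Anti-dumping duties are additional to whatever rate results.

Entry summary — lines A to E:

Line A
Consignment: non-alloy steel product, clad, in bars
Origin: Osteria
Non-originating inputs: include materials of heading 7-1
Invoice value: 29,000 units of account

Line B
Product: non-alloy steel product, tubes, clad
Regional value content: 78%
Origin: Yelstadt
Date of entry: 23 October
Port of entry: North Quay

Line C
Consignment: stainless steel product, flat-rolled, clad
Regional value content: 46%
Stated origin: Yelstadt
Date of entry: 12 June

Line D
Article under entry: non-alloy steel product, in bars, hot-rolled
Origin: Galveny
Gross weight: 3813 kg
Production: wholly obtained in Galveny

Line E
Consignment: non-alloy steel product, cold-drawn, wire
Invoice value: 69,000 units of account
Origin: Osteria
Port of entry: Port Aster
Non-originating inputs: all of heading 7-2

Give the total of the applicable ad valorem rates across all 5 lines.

Line A: non-alloy steel → 7-1; in bars → 7-1-3; clad → 7-1-3-2. Scheduled 36%. Osteria agreement on 7-1-3: CTH not met. → 36%.
Line B: non-alloy steel → 7-1; tubes → 7-1-1; clad → 7-1-1-1. Scheduled 32%. Yelstadt agreement on 7-2-1-3: 7-1-1-1 not covered. → 32%.
Line C: stainless steel → 7-2; flat-rolled → 7-2-2; clad → 7-2-2-1. Scheduled 8%. Yelstadt agreement on 7-2-1-3: 7-2-2-1 not covered; anti-dumping (Yelstadt, 7-2-2): +6%; total 8% + 6% = 14%. → 14%.
Line D: non-alloy steel → 7-1; in bars → 7-1-3; hot-rolled → 7-1-3-1. Scheduled 28%. Galveny agreement on 7-2: 7-1-3-1 not covered. → 28%.
Line E: non-alloy steel → 7-1; wire → 7-1-2; cold-drawn → 7-1-2-3. Scheduled 23%. Osteria agreement on 7-1-3: 7-1-2-3 not covered. → 23%.
Sum: 36% + 32% + 14% + 28% + 23% = 133%.

133%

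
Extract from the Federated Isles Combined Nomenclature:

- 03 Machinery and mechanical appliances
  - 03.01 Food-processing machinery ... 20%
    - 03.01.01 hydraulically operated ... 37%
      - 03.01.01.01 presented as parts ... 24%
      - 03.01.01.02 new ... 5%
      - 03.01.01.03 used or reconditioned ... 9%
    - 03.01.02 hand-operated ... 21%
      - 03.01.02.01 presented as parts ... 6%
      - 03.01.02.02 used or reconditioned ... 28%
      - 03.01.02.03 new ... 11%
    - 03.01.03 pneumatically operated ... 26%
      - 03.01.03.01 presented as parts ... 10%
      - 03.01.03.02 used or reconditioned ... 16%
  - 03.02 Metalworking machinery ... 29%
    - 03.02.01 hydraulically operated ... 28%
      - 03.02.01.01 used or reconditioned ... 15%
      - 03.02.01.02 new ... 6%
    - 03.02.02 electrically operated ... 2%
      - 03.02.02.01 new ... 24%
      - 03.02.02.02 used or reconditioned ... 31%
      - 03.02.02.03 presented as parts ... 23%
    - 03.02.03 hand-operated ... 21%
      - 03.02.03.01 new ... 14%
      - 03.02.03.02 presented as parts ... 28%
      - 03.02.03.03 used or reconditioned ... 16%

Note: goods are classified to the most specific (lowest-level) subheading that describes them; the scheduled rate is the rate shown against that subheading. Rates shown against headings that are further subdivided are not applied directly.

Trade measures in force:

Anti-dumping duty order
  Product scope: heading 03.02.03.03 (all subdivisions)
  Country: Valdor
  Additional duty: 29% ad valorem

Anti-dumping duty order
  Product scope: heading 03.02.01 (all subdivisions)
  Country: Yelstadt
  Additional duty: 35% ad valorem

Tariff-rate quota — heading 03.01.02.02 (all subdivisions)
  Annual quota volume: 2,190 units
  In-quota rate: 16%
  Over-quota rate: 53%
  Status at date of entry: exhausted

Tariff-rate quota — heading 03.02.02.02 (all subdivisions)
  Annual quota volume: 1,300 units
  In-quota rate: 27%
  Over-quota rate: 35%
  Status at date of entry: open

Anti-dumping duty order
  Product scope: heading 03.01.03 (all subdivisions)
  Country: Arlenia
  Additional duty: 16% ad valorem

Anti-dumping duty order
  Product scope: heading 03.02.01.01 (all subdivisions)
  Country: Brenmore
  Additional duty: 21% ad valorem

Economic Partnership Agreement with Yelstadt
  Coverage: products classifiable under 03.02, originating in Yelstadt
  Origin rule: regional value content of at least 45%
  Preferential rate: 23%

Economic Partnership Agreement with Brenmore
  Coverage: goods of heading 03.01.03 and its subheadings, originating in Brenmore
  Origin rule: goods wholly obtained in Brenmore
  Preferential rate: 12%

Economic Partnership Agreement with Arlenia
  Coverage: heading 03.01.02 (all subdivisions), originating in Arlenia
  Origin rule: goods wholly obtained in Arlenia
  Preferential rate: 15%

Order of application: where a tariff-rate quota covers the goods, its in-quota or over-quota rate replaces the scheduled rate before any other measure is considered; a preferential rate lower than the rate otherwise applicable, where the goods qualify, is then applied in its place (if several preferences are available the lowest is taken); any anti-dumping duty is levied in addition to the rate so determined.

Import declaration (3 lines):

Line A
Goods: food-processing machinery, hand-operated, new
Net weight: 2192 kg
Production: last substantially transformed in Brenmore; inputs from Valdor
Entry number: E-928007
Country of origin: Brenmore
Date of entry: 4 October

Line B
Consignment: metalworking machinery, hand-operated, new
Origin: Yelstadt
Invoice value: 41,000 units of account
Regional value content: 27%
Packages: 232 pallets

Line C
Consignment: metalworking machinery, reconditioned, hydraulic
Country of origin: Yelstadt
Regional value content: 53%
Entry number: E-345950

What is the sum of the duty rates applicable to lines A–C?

75%

Line A: food-processing → 03.01; hand-operated → 03.01.02; new → 03.01.02.03. Scheduled 11%. Brenmore agreement on 03.01.03: 03.01.02.03 not covered. → 11%.
Line B: metalworking → 03.02; hand-operated → 03.02.03; new → 03.02.03.01. Scheduled 14%. Yelstadt agreement on 03.02: RVC < 45%. → 14%.
Line C: metalworking → 03.02; hydraulic → 03.02.01; reconditioned → 03.02.01.01. Scheduled 15%. Yelstadt agreement on 03.02: RVC ≥ 45% → 23% available; preference 23% not lower than 15% → no reduction; anti-dumping (Yelstadt, 03.02.01): +35%; total 15% + 35% = 50%. → 50%.
Sum: 11% + 14% + 50% = 75%.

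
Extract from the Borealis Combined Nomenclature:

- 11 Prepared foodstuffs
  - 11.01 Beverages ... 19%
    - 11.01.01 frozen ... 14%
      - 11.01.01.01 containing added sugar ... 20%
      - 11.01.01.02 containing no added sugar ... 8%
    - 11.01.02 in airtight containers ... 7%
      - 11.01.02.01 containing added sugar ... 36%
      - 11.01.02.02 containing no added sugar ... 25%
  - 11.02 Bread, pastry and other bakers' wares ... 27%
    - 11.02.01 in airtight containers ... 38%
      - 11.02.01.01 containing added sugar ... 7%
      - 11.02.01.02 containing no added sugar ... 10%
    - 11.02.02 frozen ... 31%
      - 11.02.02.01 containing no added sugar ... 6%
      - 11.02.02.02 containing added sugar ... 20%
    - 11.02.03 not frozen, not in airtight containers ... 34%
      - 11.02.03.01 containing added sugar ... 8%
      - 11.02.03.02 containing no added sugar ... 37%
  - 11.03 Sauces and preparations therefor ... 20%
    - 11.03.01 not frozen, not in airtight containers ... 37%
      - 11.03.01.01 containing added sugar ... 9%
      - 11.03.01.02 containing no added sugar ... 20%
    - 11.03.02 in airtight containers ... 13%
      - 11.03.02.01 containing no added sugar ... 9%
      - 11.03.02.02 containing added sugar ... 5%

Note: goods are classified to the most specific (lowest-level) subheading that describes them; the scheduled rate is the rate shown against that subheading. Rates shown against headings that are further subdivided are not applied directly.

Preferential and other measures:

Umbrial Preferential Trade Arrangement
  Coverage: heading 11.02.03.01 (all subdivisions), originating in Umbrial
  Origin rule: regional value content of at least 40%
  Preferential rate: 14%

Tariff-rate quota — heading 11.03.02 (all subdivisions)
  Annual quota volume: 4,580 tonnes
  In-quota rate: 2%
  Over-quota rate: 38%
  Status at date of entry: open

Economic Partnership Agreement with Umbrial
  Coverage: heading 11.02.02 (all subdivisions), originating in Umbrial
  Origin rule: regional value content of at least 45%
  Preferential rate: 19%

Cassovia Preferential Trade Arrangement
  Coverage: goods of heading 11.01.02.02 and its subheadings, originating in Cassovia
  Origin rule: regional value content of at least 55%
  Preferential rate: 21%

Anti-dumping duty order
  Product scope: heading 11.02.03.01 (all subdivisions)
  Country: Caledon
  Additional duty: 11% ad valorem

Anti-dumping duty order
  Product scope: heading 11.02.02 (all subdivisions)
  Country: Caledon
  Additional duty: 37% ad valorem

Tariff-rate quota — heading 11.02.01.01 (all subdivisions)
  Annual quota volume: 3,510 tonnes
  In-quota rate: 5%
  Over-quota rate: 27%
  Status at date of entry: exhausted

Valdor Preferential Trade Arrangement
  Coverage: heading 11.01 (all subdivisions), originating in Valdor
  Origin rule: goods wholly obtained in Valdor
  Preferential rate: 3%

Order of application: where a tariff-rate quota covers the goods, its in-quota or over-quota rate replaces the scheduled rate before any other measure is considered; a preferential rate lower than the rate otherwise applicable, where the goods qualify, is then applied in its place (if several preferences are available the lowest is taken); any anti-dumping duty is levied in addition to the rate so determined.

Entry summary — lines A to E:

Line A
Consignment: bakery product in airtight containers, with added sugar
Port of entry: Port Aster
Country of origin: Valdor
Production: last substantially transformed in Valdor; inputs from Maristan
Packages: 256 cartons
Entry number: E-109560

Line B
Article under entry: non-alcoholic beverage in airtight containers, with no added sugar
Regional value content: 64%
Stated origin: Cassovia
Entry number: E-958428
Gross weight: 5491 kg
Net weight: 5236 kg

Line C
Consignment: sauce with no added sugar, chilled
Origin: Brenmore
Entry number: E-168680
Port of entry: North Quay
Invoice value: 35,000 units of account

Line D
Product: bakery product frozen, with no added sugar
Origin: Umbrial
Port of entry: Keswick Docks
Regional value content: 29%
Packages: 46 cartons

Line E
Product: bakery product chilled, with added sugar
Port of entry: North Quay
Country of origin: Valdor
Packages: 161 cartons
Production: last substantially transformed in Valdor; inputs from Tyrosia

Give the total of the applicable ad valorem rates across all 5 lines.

82%

Line A: bakery product → 11.02; in airtight containers → 11.02.01; with added sugar → 11.02.01.01. Scheduled 7%. quota on 11.02.01.01 exhausted → over-quota 27%; Valdor agreement on 11.01: 11.02.01.01 not covered. → 27%.
Line B: non-alcoholic beverage → 11.01; in airtight containers → 11.01.02; with no added sugar → 11.01.02.02. Scheduled 25%. Cassovia agreement on 11.01.02.02: RVC ≥ 55% → 21% available; preferential 21%. → 21%.
Line C: sauce → 11.03; chilled → 11.03.01; with no added sugar → 11.03.01.02. Scheduled 20%. No special measure applies. → 20%.
Line D: bakery product → 11.02; frozen → 11.02.02; with no added sugar → 11.02.02.01. Scheduled 6%. Umbrial agreement on 11.02.03.01: 11.02.02.01 not covered; Umbrial agreement on 11.02.02: RVC < 45%. → 6%.
Line E: bakery product → 11.02; chilled → 11.02.03; with added sugar → 11.02.03.01. Scheduled 8%. Valdor agreement on 11.01: 11.02.03.01 not covered. → 8%.
Sum: 27% + 21% + 20% + 6% + 8% = 82%.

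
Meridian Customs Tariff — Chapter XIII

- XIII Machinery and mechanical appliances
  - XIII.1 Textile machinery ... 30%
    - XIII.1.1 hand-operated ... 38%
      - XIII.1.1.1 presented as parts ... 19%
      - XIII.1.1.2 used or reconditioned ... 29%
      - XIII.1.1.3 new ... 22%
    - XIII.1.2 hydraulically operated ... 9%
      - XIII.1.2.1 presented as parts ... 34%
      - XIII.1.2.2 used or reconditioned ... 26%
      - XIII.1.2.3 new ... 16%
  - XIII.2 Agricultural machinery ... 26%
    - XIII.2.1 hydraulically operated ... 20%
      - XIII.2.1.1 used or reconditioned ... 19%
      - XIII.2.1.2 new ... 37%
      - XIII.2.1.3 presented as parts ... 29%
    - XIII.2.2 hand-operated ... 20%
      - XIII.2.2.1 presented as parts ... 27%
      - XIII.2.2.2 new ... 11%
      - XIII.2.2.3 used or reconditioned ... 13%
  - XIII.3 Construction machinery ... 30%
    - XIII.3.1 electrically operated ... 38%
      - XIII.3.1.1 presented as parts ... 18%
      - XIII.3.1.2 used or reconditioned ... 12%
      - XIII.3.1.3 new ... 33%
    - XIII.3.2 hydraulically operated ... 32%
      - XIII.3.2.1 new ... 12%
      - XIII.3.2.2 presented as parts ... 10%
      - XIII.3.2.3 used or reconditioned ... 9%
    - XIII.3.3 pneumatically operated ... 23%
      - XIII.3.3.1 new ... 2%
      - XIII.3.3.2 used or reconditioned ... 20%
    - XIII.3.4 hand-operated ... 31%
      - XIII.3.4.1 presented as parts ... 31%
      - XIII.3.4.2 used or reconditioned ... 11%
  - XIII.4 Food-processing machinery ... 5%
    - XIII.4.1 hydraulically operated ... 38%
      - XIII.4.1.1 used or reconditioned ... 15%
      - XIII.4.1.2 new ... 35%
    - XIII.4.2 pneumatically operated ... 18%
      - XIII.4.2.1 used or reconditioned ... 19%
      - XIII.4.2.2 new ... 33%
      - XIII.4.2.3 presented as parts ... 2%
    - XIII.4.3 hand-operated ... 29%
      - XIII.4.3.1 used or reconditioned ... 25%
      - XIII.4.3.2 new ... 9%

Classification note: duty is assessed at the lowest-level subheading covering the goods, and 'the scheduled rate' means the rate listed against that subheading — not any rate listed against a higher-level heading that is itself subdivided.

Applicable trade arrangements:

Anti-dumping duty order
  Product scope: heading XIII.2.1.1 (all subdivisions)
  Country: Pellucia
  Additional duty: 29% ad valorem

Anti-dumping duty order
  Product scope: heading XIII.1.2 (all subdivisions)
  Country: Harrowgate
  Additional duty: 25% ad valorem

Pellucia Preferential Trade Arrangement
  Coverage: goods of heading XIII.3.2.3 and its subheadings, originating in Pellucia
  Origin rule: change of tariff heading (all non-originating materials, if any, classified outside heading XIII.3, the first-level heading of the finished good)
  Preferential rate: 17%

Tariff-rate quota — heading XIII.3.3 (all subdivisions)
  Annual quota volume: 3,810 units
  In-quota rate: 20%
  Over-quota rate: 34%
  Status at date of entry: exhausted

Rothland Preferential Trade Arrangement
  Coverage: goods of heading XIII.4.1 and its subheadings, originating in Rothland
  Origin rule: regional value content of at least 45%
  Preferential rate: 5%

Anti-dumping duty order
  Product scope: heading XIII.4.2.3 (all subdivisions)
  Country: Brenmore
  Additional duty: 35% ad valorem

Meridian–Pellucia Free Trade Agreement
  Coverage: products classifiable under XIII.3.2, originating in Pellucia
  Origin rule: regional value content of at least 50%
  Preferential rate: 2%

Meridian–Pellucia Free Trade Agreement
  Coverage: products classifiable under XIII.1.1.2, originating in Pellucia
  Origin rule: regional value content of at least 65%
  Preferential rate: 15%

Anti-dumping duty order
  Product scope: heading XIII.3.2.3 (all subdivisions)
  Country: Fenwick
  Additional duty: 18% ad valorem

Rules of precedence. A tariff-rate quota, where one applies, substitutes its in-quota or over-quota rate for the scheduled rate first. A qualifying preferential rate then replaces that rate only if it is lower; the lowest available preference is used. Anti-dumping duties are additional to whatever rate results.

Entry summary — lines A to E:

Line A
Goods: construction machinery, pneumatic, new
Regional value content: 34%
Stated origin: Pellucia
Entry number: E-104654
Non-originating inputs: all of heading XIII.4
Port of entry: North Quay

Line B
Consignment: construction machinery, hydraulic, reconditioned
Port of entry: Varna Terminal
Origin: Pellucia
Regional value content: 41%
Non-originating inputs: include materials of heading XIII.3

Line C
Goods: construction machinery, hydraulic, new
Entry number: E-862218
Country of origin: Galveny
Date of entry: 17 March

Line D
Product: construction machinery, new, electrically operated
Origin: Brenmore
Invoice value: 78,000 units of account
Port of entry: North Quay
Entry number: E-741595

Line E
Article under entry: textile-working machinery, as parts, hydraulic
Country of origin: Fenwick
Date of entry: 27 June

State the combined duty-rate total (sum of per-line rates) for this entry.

Line A: construction → XIII.3; pneumatic → XIII.3.3; new → XIII.3.3.1. Scheduled 2%. quota on XIII.3.3 exhausted → over-quota 34%; Pellucia agreement on XIII.3.2.3: XIII.3.3.1 not covered; Pellucia agreement on XIII.3.2: XIII.3.3.1 not covered; Pellucia agreement on XIII.1.1.2: XIII.3.3.1 not covered. → 34%.
Line B: construction → XIII.3; hydraulic → XIII.3.2; reconditioned → XIII.3.2.3. Scheduled 9%. Pellucia agreement on XIII.3.2.3: CTH not met; Pellucia agreement on XIII.3.2: RVC < 50%; Pellucia agreement on XIII.1.1.2: XIII.3.2.3 not covered. → 9%.
Line C: construction → XIII.3; hydraulic → XIII.3.2; new → XIII.3.2.1. Scheduled 12%. No special measure applies. → 12%.
Line D: construction → XIII.3; electrically operated → XIII.3.1; new → XIII.3.1.3. Scheduled 33%. No special measure applies. → 33%.
Line E: textile-working → XIII.1; hydraulic → XIII.1.2; as parts → XIII.1.2.1. Scheduled 34%. No special measure applies. → 34%.
Sum: 34% + 9% + 12% + 33% + 34% = 122%.

122%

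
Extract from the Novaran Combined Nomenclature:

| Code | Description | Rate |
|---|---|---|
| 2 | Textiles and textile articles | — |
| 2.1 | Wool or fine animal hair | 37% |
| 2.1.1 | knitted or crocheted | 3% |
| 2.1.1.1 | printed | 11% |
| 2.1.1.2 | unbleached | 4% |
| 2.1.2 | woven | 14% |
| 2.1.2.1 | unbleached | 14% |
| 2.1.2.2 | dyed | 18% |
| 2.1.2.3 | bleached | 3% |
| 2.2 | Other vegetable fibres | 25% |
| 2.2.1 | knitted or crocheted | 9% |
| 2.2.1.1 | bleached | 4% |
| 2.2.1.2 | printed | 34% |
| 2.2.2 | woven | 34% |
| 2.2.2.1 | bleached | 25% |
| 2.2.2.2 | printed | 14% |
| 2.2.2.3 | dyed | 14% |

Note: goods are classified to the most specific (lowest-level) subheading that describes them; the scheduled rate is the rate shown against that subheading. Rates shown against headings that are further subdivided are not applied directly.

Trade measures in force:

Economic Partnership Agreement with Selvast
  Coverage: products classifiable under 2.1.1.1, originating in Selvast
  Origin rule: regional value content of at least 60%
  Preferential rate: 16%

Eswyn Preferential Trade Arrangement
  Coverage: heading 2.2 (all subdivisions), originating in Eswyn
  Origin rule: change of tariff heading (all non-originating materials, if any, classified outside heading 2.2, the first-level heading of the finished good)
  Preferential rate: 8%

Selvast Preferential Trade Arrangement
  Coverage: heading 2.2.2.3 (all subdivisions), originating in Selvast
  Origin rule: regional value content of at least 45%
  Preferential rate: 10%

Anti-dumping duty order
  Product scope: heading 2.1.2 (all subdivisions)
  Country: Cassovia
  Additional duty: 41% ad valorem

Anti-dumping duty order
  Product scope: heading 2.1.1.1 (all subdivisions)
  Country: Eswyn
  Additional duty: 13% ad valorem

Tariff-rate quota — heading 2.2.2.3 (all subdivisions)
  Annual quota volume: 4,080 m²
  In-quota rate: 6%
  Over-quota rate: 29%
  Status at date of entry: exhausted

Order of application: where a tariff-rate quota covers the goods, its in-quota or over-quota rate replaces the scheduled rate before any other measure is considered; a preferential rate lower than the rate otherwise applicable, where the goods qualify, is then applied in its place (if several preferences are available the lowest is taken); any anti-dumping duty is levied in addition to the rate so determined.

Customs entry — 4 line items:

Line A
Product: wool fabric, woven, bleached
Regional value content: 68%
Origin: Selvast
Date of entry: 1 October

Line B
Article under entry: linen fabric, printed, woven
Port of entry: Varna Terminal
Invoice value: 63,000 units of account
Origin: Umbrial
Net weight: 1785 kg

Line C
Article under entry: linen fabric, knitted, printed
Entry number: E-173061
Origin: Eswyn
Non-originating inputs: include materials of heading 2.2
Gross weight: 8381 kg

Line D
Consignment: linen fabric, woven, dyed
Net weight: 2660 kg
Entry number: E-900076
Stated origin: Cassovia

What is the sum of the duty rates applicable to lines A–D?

80%

Line A: wool → 2.1; woven → 2.1.2; bleached → 2.1.2.3. Scheduled 3%. Selvast agreement on 2.1.1.1: 2.1.2.3 not covered; Selvast agreement on 2.2.2.3: 2.1.2.3 not covered. → 3%.
Line B: linen → 2.2; woven → 2.2.2; printed → 2.2.2.2. Scheduled 14%. No special measure applies. → 14%.
Line C: linen → 2.2; knitted → 2.2.1; printed → 2.2.1.2. Scheduled 34%. Eswyn agreement on 2.2: CTH not met. → 34%.
Line D: linen → 2.2; woven → 2.2.2; dyed → 2.2.2.3. Scheduled 14%. quota on 2.2.2.3 exhausted → over-quota 29%. → 29%.
Sum: 3% + 14% + 34% + 29% = 80%.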